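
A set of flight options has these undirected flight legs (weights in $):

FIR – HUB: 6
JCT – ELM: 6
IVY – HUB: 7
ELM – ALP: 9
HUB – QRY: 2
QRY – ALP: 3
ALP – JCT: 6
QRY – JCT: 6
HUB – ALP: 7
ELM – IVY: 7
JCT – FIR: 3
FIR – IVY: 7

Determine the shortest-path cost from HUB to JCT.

Candidate routes:
HUB → QRY → JCT: 2+6 = 8
HUB → FIR → JCT: 6+3 = 9
Cheapest is HUB → QRY → JCT at $8.

$8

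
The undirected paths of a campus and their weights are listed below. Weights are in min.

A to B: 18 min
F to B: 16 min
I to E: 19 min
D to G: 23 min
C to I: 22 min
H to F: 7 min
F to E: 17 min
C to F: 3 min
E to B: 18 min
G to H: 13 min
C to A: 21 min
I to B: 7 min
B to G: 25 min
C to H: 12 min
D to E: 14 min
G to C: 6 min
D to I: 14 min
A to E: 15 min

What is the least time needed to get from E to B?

Running Dijkstra from E:
E: 0
D: 14  (via E)
A: 15  (via E)
F: 17  (via E)
B: 18  (via E)
Shortest route: E–B = 18 min.

18 min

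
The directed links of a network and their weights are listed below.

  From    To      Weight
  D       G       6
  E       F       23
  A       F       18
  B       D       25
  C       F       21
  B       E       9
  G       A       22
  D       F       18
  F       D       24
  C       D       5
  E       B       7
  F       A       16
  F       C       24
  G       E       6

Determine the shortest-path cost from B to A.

Candidate routes:
B–D–G–A: 25+6+22 = 53
B–E–F–A: 9+23+16 = 48
B–D–F–A: 25+18+16 = 59
The minimum is 48 via B–E–F–A.

48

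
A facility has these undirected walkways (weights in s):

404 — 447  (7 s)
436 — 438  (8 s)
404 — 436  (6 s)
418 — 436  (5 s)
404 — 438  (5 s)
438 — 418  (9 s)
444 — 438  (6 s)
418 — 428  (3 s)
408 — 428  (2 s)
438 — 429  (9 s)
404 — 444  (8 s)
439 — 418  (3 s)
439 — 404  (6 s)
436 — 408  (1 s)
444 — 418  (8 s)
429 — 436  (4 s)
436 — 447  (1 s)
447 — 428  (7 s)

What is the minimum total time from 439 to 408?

8 s

Compare a few routes:
439 → 418 → 428 → 408: 3+3+2 = 8
439 → 418 → 436 → 408: 3+5+1 = 9
Cheapest is 439 → 418 → 428 → 408 at 8 s.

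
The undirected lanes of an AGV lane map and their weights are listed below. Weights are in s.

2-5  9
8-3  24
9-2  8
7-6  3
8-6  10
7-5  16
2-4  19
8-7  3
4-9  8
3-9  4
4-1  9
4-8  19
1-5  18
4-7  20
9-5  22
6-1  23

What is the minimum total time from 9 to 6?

Enumerating some paths:
9–4–7–6: 8+20+3 = 31
9–4–8–7–6: 8+19+3+3 = 33
The minimum is 31 s via 9–4–7–6.

31 s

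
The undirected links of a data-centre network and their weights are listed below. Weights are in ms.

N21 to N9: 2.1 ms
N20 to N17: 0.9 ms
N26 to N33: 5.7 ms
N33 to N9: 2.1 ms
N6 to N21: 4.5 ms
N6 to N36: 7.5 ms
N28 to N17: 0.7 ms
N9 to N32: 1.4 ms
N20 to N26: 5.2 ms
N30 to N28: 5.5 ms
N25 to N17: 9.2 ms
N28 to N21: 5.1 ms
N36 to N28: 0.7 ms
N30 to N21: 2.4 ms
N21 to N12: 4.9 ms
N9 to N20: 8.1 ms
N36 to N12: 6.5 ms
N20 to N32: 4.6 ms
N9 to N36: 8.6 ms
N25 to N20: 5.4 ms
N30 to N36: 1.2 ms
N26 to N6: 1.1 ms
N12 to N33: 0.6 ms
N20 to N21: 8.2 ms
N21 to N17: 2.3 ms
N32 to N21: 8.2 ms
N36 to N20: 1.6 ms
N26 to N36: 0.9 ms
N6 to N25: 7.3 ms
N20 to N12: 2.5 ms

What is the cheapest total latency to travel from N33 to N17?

Running Dijkstra from N33:
N33: 0
N12: 0.6  (via N33)
N9: 2.1  (via N33)
N20: 3.1  (via N12)
N32: 3.5  (via N9)
N17: 4  (via N20)
Shortest route: N33–N12–N20–N17 = 4 ms.

4 ms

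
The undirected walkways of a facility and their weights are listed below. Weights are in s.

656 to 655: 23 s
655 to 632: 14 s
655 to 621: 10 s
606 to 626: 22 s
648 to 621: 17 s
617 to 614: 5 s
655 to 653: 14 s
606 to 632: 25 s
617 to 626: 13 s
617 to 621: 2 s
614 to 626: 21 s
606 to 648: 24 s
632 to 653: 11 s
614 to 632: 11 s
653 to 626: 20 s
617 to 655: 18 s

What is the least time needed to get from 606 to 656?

Shortest distances from 606:
606: 0
626: 22  (via 606)
648: 24  (via 606)
632: 25  (via 606)
617: 35  (via 626)
614: 36  (via 632)
653: 36  (via 632)
621: 37  (via 617)
655: 39  (via 632)
656: 62  (via 655)
Shortest route: 606–632–655–656 = 62 s.

62 s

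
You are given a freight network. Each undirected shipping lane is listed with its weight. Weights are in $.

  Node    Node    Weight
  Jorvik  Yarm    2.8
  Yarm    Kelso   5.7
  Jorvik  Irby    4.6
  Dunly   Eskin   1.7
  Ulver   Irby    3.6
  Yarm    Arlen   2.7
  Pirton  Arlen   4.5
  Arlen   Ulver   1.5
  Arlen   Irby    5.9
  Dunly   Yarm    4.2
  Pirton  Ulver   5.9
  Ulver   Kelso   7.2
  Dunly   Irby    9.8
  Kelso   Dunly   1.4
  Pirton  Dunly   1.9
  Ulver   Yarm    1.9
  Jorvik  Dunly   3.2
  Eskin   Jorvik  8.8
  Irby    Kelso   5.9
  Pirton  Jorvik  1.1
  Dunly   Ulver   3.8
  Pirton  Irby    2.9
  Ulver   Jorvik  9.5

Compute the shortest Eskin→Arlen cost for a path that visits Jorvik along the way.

Best Eskin to Jorvik: Eskin–Dunly–Pirton–Jorvik costing 4.7
Best Jorvik to Arlen: Jorvik–Yarm–Arlen costing 5.5
Total via Jorvik: 4.7 + 5.5 = $10.2.

$10.2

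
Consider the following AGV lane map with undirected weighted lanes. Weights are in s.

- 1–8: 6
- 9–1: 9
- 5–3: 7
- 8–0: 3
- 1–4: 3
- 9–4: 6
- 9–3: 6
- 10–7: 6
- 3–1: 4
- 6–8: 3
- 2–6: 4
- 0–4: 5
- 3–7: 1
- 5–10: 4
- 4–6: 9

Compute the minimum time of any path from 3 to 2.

17 s

Running Dijkstra from 3:
3: 0
7: 1  (via 3)
1: 4  (via 3)
9: 6  (via 3)
4: 7  (via 1)
5: 7  (via 3)
10: 7  (via 7)
8: 10  (via 1)
0: 12  (via 4)
6: 13  (via 8)
2: 17  (via 6)
Shortest route: 3–1–8–6–2 = 17 s.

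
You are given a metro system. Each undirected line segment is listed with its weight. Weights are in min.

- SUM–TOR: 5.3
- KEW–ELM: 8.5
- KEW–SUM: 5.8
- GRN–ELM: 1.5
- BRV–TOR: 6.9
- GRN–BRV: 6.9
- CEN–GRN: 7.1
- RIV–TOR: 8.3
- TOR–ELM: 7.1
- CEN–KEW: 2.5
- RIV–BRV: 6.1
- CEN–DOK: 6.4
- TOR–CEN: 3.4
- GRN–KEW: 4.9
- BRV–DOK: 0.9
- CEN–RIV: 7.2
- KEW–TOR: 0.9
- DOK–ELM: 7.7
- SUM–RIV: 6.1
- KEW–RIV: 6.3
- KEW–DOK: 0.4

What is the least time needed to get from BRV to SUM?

7.1 min

Running Dijkstra from BRV:
BRV: 0
DOK: 0.9  (via BRV)
KEW: 1.3  (via DOK)
TOR: 2.2  (via KEW)
CEN: 3.8  (via KEW)
RIV: 6.1  (via BRV)
GRN: 6.2  (via KEW)
SUM: 7.1  (via KEW)
Shortest route: BRV → DOK → KEW → SUM = 7.1 min.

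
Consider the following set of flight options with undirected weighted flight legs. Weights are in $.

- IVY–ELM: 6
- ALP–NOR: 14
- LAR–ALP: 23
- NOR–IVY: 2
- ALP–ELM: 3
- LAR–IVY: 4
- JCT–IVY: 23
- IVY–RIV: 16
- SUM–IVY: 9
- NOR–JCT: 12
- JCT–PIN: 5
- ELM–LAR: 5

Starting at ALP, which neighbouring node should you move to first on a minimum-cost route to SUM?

ELM

Enumerating some paths:
ALP → ELM → IVY → SUM: 3+6+9 = 18
ALP → NOR → IVY → SUM: 14+2+9 = 25
ALP → ELM → LAR → IVY → SUM: 3+5+4+9 = 21
The minimum is $18 via ALP → ELM → IVY → SUM.
So from ALP the first move is to ELM.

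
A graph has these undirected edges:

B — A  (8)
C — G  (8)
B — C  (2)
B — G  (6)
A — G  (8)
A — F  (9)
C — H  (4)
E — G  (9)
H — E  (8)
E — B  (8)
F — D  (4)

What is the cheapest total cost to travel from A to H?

Running Dijkstra from A:
A: 0
B: 8  (via A)
G: 8  (via A)
F: 9  (via A)
C: 10  (via B)
D: 13  (via F)
H: 14  (via C)
Shortest route: A → B → C → H = 14.

14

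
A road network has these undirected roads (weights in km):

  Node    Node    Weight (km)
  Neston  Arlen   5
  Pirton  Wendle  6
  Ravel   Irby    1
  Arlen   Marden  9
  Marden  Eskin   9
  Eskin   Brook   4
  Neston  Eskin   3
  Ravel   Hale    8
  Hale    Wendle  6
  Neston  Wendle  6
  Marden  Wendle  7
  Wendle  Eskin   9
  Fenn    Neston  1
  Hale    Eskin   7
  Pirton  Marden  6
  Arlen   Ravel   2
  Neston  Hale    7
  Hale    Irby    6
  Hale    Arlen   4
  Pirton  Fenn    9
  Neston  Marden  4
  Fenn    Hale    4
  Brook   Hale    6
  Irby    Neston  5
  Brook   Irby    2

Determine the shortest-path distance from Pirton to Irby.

Shortest distances from Pirton:
Pirton: 0
Marden: 6  (via Pirton)
Wendle: 6  (via Pirton)
Fenn: 9  (via Pirton)
Neston: 10  (via Marden)
Hale: 12  (via Wendle)
Eskin: 13  (via Neston)
Irby: 15  (via Neston)
Shortest route: Pirton → Marden → Neston → Irby = 15 km.

15 km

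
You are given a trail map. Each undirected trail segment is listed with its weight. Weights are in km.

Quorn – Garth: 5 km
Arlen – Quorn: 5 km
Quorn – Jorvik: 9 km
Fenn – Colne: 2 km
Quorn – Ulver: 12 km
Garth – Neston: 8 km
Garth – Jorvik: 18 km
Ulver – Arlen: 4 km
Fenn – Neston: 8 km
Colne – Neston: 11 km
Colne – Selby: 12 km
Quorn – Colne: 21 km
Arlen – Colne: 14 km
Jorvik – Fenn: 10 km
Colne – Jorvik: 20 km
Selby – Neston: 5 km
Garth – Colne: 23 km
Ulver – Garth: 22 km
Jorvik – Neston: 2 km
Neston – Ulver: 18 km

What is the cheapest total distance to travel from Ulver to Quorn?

Shortest distances from Ulver:
Ulver: 0
Arlen: 4  (via Ulver)
Quorn: 9  (via Arlen)
Shortest route: Ulver–Arlen–Quorn = 9 km.

9 km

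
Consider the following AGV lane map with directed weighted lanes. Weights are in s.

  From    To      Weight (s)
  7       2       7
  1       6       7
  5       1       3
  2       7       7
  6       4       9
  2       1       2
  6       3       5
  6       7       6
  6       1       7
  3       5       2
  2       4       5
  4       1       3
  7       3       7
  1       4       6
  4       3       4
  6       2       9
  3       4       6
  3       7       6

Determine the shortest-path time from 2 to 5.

11 s

Shortest distances from 2:
2: 0
1: 2  (via 2)
4: 5  (via 2)
7: 7  (via 2)
3: 9  (via 4)
6: 9  (via 1)
5: 11  (via 3)
Shortest route: 2 → 4 → 3 → 5 = 11 s.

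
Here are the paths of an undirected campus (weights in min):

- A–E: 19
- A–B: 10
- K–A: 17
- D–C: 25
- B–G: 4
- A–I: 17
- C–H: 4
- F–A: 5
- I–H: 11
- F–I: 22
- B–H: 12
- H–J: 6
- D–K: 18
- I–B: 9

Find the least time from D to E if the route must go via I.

76 min

Shortest D→I: D → C → H → I = 40
Best I to E: I → A → E costing 36
Total via I: 40 + 36 = 76 min.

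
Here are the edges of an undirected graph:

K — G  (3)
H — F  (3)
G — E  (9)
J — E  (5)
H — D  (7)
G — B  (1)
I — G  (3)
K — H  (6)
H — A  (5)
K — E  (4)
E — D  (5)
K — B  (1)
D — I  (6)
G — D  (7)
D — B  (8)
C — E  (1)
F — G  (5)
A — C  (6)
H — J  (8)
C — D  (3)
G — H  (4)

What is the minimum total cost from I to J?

Compare a few routes:
I → D → C → E → J: 6+3+1+5 = 15
I → G → K → E → J: 3+3+4+5 = 15
I → G → B → K → E → J: 3+1+1+4+5 = 14
Cheapest is I → G → B → K → E → J at 14.

14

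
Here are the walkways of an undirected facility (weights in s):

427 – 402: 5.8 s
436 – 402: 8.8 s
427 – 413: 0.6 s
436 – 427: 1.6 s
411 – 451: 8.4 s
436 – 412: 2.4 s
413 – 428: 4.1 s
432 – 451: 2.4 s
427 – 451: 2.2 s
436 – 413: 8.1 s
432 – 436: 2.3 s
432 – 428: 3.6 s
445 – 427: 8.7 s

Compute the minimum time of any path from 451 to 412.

6.2 s

Shortest distances from 451:
451: 0
427: 2.2  (via 451)
432: 2.4  (via 451)
413: 2.8  (via 427)
436: 3.8  (via 427)
428: 6  (via 432)
412: 6.2  (via 436)
Shortest route: 451–427–436–412 = 6.2 s.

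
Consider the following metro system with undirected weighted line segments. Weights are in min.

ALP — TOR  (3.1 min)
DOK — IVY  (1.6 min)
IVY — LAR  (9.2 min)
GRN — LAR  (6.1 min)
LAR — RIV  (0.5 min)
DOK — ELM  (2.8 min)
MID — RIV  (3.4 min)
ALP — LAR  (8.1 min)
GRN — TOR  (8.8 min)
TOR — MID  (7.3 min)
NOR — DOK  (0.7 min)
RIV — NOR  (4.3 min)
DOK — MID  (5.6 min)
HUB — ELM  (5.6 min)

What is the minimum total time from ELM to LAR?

8.3 min

Candidate routes:
ELM–DOK–NOR–RIV–LAR: 2.8+0.7+4.3+0.5 = 8.3
ELM–DOK–MID–RIV–LAR: 2.8+5.6+3.4+0.5 = 12.3
ELM–DOK–IVY–LAR: 2.8+1.6+9.2 = 13.6
Cheapest is ELM–DOK–NOR–RIV–LAR at 8.3 min.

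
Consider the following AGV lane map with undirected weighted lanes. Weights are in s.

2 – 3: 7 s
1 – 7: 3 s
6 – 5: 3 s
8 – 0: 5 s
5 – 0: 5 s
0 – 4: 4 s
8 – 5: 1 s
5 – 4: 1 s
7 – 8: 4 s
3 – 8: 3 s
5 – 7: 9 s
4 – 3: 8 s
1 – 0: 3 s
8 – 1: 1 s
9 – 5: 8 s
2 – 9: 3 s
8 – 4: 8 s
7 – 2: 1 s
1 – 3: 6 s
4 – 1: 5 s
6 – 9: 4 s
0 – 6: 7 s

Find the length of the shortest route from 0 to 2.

7 s

Enumerating some paths:
0 → 1 → 8 → 7 → 2: 3+1+4+1 = 9
0 → 1 → 7 → 2: 3+3+1 = 7
Cheapest is 0 → 1 → 7 → 2 at 7 s.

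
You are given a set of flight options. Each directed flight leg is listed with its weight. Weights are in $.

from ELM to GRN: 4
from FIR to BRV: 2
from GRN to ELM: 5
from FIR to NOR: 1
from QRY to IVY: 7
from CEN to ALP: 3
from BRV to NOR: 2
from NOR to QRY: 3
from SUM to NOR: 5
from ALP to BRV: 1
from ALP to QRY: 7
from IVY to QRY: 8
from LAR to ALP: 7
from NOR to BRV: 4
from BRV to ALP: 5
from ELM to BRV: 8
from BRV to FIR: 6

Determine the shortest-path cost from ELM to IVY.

$20

Enumerating some paths:
ELM → BRV → ALP → QRY → IVY: 8+5+7+7 = 27
ELM → BRV → FIR → NOR → QRY → IVY: 8+6+1+3+7 = 25
ELM → BRV → NOR → QRY → IVY: 8+2+3+7 = 20
Cheapest is ELM → BRV → NOR → QRY → IVY at $20.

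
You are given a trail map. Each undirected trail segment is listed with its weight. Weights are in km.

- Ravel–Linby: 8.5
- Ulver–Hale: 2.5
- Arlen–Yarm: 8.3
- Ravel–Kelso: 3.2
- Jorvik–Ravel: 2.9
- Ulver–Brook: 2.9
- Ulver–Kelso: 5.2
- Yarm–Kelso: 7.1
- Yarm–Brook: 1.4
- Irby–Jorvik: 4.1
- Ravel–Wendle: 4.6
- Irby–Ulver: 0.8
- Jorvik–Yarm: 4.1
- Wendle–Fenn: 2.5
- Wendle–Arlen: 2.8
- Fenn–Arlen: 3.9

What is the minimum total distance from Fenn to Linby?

15.6 km

Settle nodes by increasing distance from Fenn:
Fenn: 0
Wendle: 2.5  (via Fenn)
Arlen: 3.9  (via Fenn)
Ravel: 7.1  (via Wendle)
Jorvik: 10  (via Ravel)
Kelso: 10.3  (via Ravel)
Yarm: 12.2  (via Arlen)
Brook: 13.6  (via Yarm)
Irby: 14.1  (via Jorvik)
Ulver: 14.9  (via Irby)
Linby: 15.6  (via Ravel)
Shortest route: Fenn → Wendle → Ravel → Linby = 15.6 km.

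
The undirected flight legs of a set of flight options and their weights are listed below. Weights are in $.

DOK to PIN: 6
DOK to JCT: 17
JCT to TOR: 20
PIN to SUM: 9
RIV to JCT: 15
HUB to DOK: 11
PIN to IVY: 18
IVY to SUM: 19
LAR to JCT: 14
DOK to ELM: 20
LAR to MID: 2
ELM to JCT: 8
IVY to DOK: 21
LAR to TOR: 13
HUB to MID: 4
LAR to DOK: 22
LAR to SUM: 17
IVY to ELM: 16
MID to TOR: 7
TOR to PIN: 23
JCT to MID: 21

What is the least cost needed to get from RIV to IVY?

$39

Compare a few routes:
RIV → JCT → DOK → IVY: 15+17+21 = 53
RIV → JCT → ELM → IVY: 15+8+16 = 39
The minimum is $39 via RIV → JCT → ELM → IVY.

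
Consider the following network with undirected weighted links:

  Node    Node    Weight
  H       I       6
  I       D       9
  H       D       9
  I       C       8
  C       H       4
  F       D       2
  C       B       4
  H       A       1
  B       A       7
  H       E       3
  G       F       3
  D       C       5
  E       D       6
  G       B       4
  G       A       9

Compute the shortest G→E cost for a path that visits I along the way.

Shortest G→I: G → F → D → I = 14
Shortest I→E: I → H → E = 9
Total via I: 14 + 9 = 23.

23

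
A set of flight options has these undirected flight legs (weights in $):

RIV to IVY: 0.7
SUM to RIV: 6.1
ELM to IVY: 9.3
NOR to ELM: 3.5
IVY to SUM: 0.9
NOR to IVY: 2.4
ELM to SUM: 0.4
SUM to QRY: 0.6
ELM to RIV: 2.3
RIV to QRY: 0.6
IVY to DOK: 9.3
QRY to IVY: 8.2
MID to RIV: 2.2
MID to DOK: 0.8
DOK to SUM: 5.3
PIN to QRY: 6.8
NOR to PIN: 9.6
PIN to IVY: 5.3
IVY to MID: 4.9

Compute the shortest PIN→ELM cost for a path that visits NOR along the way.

$11.2

Best PIN to NOR: PIN–IVY–NOR costing 7.7
Best NOR to ELM: NOR–ELM costing 3.5
Total via NOR: 7.7 + 3.5 = $11.2.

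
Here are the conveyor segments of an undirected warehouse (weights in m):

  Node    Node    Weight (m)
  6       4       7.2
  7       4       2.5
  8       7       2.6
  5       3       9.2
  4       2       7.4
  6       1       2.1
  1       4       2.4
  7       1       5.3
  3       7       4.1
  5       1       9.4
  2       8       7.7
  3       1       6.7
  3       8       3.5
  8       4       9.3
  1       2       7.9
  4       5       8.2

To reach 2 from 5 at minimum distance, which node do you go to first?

Enumerating some paths:
5 → 1 → 4 → 2: 9.4+2.4+7.4 = 19.2
5 → 4 → 1 → 2: 8.2+2.4+7.9 = 18.5
5 → 1 → 2: 9.4+7.9 = 17.3
5 → 4 → 2: 8.2+7.4 = 15.6
The minimum is 15.6 m via 5 → 4 → 2.
So from 5 the first move is to 4.

4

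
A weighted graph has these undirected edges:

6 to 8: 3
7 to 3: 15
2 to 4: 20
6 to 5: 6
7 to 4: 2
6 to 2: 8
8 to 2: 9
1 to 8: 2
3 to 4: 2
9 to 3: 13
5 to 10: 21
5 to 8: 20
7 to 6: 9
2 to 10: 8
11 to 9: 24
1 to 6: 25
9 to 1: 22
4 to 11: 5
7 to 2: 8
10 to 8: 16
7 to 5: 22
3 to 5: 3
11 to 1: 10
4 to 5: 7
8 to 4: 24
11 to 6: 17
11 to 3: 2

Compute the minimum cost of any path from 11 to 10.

Running Dijkstra from 11:
11: 0
3: 2  (via 11)
4: 4  (via 3)
5: 5  (via 3)
7: 6  (via 4)
1: 10  (via 11)
6: 11  (via 5)
8: 12  (via 1)
2: 14  (via 7)
9: 15  (via 3)
10: 22  (via 2)
Shortest route: 11 → 3 → 4 → 7 → 2 → 10 = 22.

22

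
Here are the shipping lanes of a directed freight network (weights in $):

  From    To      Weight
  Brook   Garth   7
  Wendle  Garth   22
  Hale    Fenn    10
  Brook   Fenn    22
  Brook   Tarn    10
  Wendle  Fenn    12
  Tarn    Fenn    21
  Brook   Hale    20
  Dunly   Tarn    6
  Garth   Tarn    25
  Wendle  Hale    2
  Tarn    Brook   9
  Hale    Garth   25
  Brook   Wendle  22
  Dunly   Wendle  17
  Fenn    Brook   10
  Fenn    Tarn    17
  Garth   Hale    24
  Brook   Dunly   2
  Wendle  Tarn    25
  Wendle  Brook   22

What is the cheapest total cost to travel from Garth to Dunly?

Candidate routes:
Garth → Tarn → Fenn → Brook → Dunly: 25+21+10+2 = 58
Garth → Tarn → Brook → Dunly: 25+9+2 = 36
Garth → Hale → Fenn → Brook → Dunly: 24+10+10+2 = 46
Cheapest is Garth → Tarn → Brook → Dunly at $36.

$36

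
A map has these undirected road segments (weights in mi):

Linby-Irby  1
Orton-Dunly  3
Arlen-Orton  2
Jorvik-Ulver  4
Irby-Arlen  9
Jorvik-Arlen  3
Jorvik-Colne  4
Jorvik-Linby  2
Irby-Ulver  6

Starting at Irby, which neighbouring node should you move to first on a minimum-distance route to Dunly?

Enumerating some paths:
Irby → Linby → Jorvik → Arlen → Orton → Dunly: 1+2+3+2+3 = 11
Irby → Arlen → Orton → Dunly: 9+2+3 = 14
Cheapest is Irby → Linby → Jorvik → Arlen → Orton → Dunly at 11 mi.
So from Irby the first move is to Linby.

Linby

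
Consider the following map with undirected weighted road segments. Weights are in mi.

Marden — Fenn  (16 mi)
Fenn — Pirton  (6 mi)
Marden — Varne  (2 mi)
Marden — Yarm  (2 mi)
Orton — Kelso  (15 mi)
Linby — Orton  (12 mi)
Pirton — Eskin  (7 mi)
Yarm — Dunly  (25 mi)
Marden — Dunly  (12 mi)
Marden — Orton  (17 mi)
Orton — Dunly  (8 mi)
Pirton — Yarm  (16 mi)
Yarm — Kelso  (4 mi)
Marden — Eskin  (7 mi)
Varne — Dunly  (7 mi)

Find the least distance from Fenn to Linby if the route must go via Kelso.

Best Fenn to Kelso: Fenn → Marden → Yarm → Kelso costing 22
Best Kelso to Linby: Kelso → Orton → Linby costing 27
Total via Kelso: 22 + 27 = 49 mi.

49 mi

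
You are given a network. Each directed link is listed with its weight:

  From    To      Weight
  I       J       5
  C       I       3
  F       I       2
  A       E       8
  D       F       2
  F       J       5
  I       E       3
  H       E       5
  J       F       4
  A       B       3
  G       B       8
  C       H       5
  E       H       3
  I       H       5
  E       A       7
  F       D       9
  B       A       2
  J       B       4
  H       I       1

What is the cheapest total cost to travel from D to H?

9

Enumerating some paths:
D–F–I–H: 2+2+5 = 9
D–F–I–E–H: 2+2+3+3 = 10
The minimum is 9 via D–F–I–H.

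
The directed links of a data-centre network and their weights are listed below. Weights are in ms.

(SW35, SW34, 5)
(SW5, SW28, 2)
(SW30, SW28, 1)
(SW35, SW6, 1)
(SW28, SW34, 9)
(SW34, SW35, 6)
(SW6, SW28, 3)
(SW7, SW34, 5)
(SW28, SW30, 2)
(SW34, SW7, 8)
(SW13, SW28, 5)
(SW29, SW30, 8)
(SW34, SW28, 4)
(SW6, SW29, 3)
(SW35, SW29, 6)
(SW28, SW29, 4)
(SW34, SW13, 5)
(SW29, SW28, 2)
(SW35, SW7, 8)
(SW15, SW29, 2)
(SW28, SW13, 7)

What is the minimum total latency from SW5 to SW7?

19 ms

Shortest distances from SW5:
SW5: 0
SW28: 2  (via SW5)
SW30: 4  (via SW28)
SW29: 6  (via SW28)
SW13: 9  (via SW28)
SW34: 11  (via SW28)
SW35: 17  (via SW34)
SW6: 18  (via SW35)
SW7: 19  (via SW34)
Shortest route: SW5–SW28–SW34–SW7 = 19 ms.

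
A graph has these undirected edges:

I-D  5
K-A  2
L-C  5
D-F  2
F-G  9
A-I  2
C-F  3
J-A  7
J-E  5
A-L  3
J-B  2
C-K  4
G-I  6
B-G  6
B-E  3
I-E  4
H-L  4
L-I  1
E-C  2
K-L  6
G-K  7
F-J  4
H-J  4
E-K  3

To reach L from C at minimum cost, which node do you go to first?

L

Compare a few routes:
C–K–A–L: 4+2+3 = 9
C–L: 5 = 5
C–K–A–I–L: 4+2+2+1 = 9
C–E–I–L: 2+4+1 = 7
The minimum is 5 via C–L.
So from C the first move is to L.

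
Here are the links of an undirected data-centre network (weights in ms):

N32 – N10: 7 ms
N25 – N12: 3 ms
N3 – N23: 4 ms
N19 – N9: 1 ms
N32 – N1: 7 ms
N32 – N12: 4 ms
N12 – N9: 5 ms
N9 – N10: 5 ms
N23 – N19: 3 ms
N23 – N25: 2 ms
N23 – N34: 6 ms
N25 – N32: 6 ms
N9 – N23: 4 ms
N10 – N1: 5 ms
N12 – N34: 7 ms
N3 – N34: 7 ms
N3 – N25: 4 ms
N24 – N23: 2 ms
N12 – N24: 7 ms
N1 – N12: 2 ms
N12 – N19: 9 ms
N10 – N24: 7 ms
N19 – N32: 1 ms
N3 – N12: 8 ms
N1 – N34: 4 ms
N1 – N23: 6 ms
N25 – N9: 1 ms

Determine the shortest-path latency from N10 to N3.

Candidate routes:
N10 → N9 → N25 → N23 → N3: 5+1+2+4 = 12
N10 → N9 → N25 → N3: 5+1+4 = 10
Cheapest is N10 → N9 → N25 → N3 at 10 ms.

10 ms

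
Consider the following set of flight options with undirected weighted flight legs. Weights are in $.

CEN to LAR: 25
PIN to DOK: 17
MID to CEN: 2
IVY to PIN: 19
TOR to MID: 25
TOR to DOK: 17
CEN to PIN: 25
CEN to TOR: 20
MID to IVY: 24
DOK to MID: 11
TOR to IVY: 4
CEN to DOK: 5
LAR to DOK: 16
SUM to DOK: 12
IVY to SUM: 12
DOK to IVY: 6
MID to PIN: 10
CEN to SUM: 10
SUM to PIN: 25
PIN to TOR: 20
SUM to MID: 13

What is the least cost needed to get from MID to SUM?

Enumerating some paths:
MID → DOK → SUM: 11+12 = 23
MID → SUM: 13 = 13
MID → CEN → SUM: 2+10 = 12
MID → CEN → DOK → SUM: 2+5+12 = 19
Cheapest is MID → CEN → SUM at $12.

$12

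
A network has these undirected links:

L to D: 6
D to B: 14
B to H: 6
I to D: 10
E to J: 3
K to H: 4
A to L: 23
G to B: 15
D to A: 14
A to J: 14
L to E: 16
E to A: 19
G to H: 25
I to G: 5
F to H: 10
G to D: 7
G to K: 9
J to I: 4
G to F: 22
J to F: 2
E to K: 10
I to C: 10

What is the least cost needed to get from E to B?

20

Running Dijkstra from E:
E: 0
J: 3  (via E)
F: 5  (via J)
I: 7  (via J)
K: 10  (via E)
G: 12  (via I)
H: 14  (via K)
L: 16  (via E)
A: 17  (via J)
C: 17  (via I)
D: 17  (via I)
B: 20  (via H)
Shortest route: E → K → H → B = 20.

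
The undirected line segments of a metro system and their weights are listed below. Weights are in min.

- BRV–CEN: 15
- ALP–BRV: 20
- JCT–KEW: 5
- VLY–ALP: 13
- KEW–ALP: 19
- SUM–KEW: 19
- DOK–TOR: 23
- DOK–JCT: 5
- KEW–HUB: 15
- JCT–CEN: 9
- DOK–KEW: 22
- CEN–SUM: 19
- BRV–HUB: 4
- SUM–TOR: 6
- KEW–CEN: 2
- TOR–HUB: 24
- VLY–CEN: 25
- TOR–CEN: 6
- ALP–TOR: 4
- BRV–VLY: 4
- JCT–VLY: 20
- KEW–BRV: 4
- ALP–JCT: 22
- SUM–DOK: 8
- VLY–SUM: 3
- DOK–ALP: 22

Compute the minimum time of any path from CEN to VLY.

10 min

Settle nodes by increasing distance from CEN:
CEN: 0
KEW: 2  (via CEN)
TOR: 6  (via CEN)
BRV: 6  (via KEW)
JCT: 7  (via KEW)
VLY: 10  (via BRV)
Shortest route: CEN–KEW–BRV–VLY = 10 min.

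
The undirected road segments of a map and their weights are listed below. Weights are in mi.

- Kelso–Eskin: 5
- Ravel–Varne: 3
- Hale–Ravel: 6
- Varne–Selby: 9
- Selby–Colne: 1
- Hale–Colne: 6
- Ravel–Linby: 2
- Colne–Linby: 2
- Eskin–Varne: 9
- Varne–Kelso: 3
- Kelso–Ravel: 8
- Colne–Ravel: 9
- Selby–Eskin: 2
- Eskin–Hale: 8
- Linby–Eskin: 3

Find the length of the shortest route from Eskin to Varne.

Compare a few routes:
Eskin - Varne: 9 = 9
Eskin - Kelso - Varne: 5+3 = 8
Eskin - Selby - Colne - Linby - Ravel - Varne: 2+1+2+2+3 = 10
Cheapest is Eskin - Kelso - Varne at 8 mi.

8 mi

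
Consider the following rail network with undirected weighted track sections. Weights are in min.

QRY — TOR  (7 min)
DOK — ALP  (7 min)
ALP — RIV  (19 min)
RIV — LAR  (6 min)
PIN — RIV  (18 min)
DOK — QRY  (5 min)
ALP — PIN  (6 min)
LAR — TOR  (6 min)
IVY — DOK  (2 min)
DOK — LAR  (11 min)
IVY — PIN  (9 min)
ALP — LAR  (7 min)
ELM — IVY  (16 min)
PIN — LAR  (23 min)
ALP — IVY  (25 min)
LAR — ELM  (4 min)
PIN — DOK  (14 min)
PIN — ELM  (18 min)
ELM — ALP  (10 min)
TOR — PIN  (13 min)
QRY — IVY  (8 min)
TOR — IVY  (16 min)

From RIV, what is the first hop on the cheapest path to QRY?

LAR

Compare a few routes:
RIV → LAR → ALP → DOK → QRY: 6+7+7+5 = 25
RIV → LAR → TOR → QRY: 6+6+7 = 19
RIV → LAR → DOK → IVY → QRY: 6+11+2+8 = 27
RIV → LAR → DOK → QRY: 6+11+5 = 22
The minimum is 19 min via RIV → LAR → TOR → QRY.
So from RIV the first move is to LAR.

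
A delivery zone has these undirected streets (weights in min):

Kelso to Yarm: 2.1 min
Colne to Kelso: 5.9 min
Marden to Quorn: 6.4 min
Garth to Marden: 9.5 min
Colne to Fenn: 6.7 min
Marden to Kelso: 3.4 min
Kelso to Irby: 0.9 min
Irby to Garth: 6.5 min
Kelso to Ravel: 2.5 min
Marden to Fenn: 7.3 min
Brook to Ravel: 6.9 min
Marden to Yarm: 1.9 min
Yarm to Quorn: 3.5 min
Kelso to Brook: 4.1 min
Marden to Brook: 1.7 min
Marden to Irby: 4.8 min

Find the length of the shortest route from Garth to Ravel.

9.9 min

Shortest distances from Garth:
Garth: 0
Irby: 6.5  (via Garth)
Kelso: 7.4  (via Irby)
Marden: 9.5  (via Garth)
Yarm: 9.5  (via Kelso)
Ravel: 9.9  (via Kelso)
Shortest route: Garth–Irby–Kelso–Ravel = 9.9 min.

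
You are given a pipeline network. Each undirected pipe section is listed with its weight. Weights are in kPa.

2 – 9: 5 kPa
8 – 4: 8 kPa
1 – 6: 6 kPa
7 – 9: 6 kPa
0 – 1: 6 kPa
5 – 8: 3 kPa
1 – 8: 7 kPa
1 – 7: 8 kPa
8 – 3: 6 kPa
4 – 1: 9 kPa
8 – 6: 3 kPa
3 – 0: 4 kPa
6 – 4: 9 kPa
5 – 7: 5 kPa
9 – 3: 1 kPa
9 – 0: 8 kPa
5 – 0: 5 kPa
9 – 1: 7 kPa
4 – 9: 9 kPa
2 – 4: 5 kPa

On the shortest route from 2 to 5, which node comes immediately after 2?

9

Enumerating some paths:
2–9–0–5: 5+8+5 = 18
2–4–8–5: 5+8+3 = 16
2–9–7–5: 5+6+5 = 16
2–9–3–0–5: 5+1+4+5 = 15
The minimum is 15 kPa via 2–9–3–0–5.
So from 2 the first move is to 9.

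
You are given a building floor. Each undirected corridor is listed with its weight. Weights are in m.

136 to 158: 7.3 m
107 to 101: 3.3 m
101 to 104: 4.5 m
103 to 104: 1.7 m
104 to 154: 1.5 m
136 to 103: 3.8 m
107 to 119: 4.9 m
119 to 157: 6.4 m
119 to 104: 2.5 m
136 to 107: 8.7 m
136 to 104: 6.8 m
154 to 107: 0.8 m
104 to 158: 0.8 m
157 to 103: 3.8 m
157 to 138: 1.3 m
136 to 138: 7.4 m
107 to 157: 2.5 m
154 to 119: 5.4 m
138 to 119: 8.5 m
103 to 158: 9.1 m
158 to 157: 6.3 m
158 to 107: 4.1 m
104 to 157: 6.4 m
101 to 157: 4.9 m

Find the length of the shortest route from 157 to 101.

Settle nodes by increasing distance from 157:
157: 0
138: 1.3  (via 157)
107: 2.5  (via 157)
154: 3.3  (via 107)
103: 3.8  (via 157)
104: 4.8  (via 154)
101: 4.9  (via 157)
Shortest route: 157–101 = 4.9 m.

4.9 m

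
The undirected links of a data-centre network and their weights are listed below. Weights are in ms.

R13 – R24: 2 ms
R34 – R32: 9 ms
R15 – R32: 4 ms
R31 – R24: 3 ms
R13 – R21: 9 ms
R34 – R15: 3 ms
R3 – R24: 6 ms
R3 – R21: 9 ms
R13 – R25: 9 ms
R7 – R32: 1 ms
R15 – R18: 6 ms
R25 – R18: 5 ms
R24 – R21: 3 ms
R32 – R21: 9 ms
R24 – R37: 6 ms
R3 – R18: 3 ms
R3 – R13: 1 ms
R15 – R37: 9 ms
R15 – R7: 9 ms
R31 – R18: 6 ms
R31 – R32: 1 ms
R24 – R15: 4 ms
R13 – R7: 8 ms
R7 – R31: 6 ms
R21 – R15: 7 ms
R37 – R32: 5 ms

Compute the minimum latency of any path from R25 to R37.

17 ms

Compare a few routes:
R25 → R18 → R3 → R13 → R24 → R31 → R32 → R37: 5+3+1+2+3+1+5 = 20
R25 → R13 → R24 → R37: 9+2+6 = 17
R25 → R18 → R3 → R24 → R37: 5+3+6+6 = 20
R25 → R18 → R15 → R37: 5+6+9 = 20
Cheapest is R25 → R13 → R24 → R37 at 17 ms.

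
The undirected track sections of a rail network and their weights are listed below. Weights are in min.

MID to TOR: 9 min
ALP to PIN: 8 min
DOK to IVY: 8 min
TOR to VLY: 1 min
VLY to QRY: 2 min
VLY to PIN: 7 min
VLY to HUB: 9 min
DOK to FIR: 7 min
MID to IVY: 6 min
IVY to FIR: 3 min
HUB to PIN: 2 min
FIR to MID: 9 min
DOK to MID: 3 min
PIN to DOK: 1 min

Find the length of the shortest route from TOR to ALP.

Settle nodes by increasing distance from TOR:
TOR: 0
VLY: 1  (via TOR)
QRY: 3  (via VLY)
PIN: 8  (via VLY)
DOK: 9  (via PIN)
MID: 9  (via TOR)
HUB: 10  (via VLY)
IVY: 15  (via MID)
ALP: 16  (via PIN)
Shortest route: TOR → VLY → PIN → ALP = 16 min.

16 min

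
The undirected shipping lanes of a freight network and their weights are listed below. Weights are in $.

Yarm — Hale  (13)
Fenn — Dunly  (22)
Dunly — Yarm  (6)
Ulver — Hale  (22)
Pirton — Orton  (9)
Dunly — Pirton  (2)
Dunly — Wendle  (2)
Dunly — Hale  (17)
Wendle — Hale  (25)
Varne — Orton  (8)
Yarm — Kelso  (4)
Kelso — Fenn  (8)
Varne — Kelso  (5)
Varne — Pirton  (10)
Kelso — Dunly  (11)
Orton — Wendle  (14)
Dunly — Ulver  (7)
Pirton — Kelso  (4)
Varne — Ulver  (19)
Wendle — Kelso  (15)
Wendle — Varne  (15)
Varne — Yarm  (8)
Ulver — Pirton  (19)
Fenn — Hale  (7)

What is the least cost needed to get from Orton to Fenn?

Shortest distances from Orton:
Orton: 0
Varne: 8  (via Orton)
Pirton: 9  (via Orton)
Dunly: 11  (via Pirton)
Wendle: 13  (via Dunly)
Kelso: 13  (via Varne)
Yarm: 16  (via Varne)
Ulver: 18  (via Dunly)
Fenn: 21  (via Kelso)
Shortest route: Orton → Varne → Kelso → Fenn = $21.

$21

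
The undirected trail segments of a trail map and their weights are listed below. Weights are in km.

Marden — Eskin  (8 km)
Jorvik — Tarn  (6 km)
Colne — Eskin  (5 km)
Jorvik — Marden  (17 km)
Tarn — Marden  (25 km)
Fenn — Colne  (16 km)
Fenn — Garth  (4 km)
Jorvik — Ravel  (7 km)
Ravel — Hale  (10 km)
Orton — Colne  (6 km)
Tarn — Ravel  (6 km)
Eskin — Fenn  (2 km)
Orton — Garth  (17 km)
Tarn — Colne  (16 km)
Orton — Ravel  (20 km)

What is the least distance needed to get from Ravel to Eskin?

Compare a few routes:
Ravel - Jorvik - Tarn - Colne - Eskin: 7+6+16+5 = 34
Ravel - Tarn - Colne - Eskin: 6+16+5 = 27
Ravel - Orton - Colne - Eskin: 20+6+5 = 31
Ravel - Jorvik - Marden - Eskin: 7+17+8 = 32
The minimum is 27 km via Ravel - Tarn - Colne - Eskin.

27 km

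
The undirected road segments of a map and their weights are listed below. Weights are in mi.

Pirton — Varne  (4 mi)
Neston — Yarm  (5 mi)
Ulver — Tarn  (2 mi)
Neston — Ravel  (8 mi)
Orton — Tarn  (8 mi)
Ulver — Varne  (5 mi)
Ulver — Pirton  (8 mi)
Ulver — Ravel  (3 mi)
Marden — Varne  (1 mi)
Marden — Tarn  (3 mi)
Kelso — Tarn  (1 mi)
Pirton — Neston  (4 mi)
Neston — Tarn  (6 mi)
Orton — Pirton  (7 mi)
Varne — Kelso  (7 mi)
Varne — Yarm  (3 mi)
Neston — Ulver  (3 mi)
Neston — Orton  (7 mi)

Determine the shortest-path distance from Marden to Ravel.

8 mi

Settle nodes by increasing distance from Marden:
Marden: 0
Varne: 1  (via Marden)
Tarn: 3  (via Marden)
Yarm: 4  (via Varne)
Kelso: 4  (via Tarn)
Pirton: 5  (via Varne)
Ulver: 5  (via Tarn)
Ravel: 8  (via Ulver)
Shortest route: Marden → Tarn → Ulver → Ravel = 8 mi.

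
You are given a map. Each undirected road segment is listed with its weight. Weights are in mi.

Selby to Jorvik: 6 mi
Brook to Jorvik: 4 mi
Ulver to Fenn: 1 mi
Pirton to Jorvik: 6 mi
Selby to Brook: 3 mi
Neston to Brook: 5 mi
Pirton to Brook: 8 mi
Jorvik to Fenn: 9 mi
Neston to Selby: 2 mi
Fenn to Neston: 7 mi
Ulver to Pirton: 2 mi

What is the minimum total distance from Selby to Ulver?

10 mi

Running Dijkstra from Selby:
Selby: 0
Neston: 2  (via Selby)
Brook: 3  (via Selby)
Jorvik: 6  (via Selby)
Fenn: 9  (via Neston)
Ulver: 10  (via Fenn)
Shortest route: Selby–Neston–Fenn–Ulver = 10 mi.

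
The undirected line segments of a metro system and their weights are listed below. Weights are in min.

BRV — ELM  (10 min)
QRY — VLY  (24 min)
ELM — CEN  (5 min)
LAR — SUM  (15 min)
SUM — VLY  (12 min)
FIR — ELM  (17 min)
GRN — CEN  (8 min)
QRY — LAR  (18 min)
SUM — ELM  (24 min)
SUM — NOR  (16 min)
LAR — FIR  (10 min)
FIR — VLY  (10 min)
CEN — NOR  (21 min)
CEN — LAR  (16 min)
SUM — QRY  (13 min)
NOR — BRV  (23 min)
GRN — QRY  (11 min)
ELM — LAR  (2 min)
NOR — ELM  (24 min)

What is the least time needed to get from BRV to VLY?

32 min

Enumerating some paths:
BRV → ELM → LAR → FIR → VLY: 10+2+10+10 = 32
BRV → ELM → FIR → VLY: 10+17+10 = 37
The minimum is 32 min via BRV → ELM → LAR → FIR → VLY.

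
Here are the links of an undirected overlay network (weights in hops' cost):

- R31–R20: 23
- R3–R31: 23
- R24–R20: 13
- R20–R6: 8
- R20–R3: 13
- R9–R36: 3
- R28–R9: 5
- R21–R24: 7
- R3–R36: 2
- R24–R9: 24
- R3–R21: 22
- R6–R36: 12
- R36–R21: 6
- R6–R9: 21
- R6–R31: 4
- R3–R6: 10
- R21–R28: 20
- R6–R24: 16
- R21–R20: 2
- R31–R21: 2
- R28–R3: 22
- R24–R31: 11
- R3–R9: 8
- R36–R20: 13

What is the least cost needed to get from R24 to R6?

13 hops' cost

Shortest distances from R24:
R24: 0
R21: 7  (via R24)
R20: 9  (via R21)
R31: 9  (via R21)
R6: 13  (via R31)
Shortest route: R24 → R21 → R31 → R6 = 13 hops' cost.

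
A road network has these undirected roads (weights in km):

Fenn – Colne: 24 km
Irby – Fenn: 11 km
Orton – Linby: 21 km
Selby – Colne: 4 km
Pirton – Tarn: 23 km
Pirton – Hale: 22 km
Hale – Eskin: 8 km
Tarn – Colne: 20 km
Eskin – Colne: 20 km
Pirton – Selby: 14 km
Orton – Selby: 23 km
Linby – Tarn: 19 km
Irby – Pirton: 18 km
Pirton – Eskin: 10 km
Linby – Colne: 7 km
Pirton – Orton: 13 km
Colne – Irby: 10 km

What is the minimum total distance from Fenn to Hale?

47 km

Shortest distances from Fenn:
Fenn: 0
Irby: 11  (via Fenn)
Colne: 21  (via Irby)
Selby: 25  (via Colne)
Linby: 28  (via Colne)
Pirton: 29  (via Irby)
Eskin: 39  (via Pirton)
Tarn: 41  (via Colne)
Orton: 42  (via Pirton)
Hale: 47  (via Eskin)
Shortest route: Fenn → Irby → Pirton → Eskin → Hale = 47 km.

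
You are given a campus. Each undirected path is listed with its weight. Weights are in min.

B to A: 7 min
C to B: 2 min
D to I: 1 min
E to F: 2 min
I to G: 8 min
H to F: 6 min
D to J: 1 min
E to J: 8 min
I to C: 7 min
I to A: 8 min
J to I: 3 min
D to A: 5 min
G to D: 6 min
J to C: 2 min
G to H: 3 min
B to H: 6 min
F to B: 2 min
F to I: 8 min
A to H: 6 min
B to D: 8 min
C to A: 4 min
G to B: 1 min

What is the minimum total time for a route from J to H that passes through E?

16 min

Shortest J→E: J–E = 8
Shortest E→H: E–F–H = 8
Total via E: 8 + 8 = 16 min.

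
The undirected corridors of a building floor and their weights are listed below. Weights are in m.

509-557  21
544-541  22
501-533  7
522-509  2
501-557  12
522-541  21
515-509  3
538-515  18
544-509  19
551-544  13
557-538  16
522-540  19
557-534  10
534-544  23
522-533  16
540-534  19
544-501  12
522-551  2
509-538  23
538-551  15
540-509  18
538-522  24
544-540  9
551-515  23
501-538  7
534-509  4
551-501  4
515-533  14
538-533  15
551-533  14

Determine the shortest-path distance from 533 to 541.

34 m

Shortest distances from 533:
533: 0
501: 7  (via 533)
551: 11  (via 501)
522: 13  (via 551)
515: 14  (via 533)
538: 14  (via 501)
509: 15  (via 522)
557: 19  (via 501)
534: 19  (via 509)
544: 19  (via 501)
540: 28  (via 544)
541: 34  (via 522)
Shortest route: 533 → 501 → 551 → 522 → 541 = 34 m.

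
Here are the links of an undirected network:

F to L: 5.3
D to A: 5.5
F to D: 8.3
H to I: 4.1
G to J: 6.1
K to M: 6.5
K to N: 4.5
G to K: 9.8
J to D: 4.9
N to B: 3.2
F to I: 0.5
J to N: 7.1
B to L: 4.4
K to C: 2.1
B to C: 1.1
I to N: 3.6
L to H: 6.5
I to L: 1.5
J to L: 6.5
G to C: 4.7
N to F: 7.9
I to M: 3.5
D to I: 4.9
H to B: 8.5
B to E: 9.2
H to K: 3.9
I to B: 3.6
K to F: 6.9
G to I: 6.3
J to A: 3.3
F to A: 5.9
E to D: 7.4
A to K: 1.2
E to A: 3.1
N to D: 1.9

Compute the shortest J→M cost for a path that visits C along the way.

14.8

Shortest J→C: J → A → K → C = 6.6
Shortest C→M: C → B → I → M = 8.2
Total via C: 6.6 + 8.2 = 14.8.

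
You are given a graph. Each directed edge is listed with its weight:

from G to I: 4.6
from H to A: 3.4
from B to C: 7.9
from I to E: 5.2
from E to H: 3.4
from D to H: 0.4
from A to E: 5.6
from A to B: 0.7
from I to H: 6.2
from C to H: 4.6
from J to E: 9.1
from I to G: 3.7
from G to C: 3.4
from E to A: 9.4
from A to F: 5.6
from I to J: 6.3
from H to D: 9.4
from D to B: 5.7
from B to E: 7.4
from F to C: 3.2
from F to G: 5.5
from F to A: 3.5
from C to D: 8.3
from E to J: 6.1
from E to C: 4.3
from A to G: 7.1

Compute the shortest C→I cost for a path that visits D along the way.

23.8

Best C to D: C–D costing 8.3
Best D to I: D–H–A–G–I costing 15.5
Total via D: 8.3 + 15.5 = 23.8.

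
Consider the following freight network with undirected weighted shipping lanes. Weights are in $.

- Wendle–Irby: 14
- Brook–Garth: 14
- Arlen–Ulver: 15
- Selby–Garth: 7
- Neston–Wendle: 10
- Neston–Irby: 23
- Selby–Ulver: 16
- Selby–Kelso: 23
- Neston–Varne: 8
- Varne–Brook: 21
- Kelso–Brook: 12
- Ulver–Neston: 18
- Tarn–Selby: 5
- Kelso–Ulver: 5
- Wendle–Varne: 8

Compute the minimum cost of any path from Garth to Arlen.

$38

Candidate routes:
Garth → Brook → Kelso → Ulver → Arlen: 14+12+5+15 = 46
Garth → Selby → Ulver → Arlen: 7+16+15 = 38
Cheapest is Garth → Selby → Ulver → Arlen at $38.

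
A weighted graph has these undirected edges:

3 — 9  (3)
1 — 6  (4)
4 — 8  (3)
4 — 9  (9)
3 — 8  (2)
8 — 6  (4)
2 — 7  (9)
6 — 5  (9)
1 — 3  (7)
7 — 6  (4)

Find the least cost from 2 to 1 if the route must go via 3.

Best 2 to 3: 2–7–6–8–3 costing 19
Shortest 3→1: 3–1 = 7
Total via 3: 19 + 7 = 26.

26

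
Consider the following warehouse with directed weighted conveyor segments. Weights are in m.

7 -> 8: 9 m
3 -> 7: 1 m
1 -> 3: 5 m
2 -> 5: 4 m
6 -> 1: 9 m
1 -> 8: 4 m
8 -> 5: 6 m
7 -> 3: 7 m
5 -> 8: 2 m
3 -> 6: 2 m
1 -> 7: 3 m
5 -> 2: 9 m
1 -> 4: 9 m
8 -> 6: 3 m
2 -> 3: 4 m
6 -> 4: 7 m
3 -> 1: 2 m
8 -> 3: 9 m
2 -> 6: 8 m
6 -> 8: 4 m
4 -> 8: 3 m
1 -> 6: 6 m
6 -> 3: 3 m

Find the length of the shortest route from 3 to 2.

Shortest distances from 3:
3: 0
7: 1  (via 3)
1: 2  (via 3)
6: 2  (via 3)
8: 6  (via 1)
4: 9  (via 6)
5: 12  (via 8)
2: 21  (via 5)
Shortest route: 3 → 1 → 8 → 5 → 2 = 21 m.

21 m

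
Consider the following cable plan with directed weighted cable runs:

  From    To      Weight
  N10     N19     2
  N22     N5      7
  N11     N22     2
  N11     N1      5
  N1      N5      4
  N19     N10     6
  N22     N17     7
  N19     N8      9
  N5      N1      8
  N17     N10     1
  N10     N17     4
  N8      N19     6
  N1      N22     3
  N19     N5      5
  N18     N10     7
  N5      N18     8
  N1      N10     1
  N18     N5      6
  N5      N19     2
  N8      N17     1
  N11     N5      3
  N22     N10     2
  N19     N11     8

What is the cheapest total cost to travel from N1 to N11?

11

Shortest distances from N1:
N1: 0
N10: 1  (via N1)
N22: 3  (via N1)
N19: 3  (via N10)
N5: 4  (via N1)
N17: 5  (via N10)
N11: 11  (via N19)
Shortest route: N1 → N10 → N19 → N11 = 11.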